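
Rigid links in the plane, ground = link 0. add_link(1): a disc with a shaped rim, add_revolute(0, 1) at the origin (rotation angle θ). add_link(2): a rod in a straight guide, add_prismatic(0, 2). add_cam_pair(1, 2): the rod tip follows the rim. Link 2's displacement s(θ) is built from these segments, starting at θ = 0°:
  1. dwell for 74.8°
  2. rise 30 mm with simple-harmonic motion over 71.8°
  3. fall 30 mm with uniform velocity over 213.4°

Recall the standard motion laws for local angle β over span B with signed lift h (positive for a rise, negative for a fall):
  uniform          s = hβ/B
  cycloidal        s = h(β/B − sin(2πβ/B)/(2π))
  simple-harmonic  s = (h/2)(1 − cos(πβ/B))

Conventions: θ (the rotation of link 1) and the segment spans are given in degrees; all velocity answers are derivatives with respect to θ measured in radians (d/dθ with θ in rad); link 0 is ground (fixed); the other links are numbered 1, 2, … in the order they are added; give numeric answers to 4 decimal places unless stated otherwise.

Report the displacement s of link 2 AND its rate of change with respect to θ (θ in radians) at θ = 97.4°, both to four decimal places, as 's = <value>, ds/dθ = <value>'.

segment 1 (0° to 74.8°, dwell): s unchanged at 0.0000
θ = 97.4° falls in segment 2 (74.8° to 146.6°, simple-harmonic, h = 30): β = 97.4 − 74.8 = 22.6°, B = 71.8°; Δs = 30/2·(1 − cos(π·0.3148)) = 6.7553; s = 0.0000 + 6.7553 = 6.7553
velocity in seg [74.8°–146.6°] (simple-harmonic), θ in radians: β = 22.6° = 0.3944 rad, B = 71.8° = 1.2531 rad; ds/dθ = (πh/(2B)) sin(πβ/B) = (π·30/(2·1.2531)) sin(π·0.3148) = 31.414716 mm/rad

s = 6.7553, ds/dθ = 31.4147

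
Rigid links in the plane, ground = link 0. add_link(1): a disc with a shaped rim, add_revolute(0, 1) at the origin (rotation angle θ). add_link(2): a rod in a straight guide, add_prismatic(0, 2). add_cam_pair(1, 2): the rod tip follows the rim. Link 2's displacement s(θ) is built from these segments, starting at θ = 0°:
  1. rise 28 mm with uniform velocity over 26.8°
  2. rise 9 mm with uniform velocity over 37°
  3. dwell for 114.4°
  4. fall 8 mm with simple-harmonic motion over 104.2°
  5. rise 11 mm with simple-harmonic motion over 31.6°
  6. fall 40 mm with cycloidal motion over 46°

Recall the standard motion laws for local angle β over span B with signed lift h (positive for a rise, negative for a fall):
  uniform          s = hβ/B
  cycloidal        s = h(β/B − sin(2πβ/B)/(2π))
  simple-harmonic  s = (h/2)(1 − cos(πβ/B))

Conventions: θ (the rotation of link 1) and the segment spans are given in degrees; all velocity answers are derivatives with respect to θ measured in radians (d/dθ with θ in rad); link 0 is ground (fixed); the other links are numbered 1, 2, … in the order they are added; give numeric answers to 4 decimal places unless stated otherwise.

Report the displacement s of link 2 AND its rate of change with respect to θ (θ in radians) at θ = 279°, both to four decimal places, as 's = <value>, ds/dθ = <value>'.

segment 1 (0° to 26.8°, uniform, h = 28) is passed completely: s = 0.0000 + (28) = 28.0000
segment 2 (26.8° to 63.8°, uniform, h = 9) is passed completely: s = 28.0000 + (9) = 37.0000
segment 3 (63.8° to 178.2°, dwell): s unchanged at 37.0000
θ = 279° falls in segment 4 (178.2° to 282.4°, simple-harmonic, h = -8): β = 279 − 178.2 = 100.8°, B = 104.2°; Δs = -8/2·(1 − cos(π·0.9674)) = -7.9790; s = 37.0000 − 7.9790 = 29.0210
velocity in seg [178.2°–282.4°] (simple-harmonic), θ in radians: β = 100.8° = 1.7593 rad, B = 104.2° = 1.8186 rad; ds/dθ = (πh/(2B)) sin(πβ/B) = (π·(-8)/(2·1.8186)) sin(π·0.9674) = -0.707074 mm/rad

s = 29.0210, ds/dθ = -0.7071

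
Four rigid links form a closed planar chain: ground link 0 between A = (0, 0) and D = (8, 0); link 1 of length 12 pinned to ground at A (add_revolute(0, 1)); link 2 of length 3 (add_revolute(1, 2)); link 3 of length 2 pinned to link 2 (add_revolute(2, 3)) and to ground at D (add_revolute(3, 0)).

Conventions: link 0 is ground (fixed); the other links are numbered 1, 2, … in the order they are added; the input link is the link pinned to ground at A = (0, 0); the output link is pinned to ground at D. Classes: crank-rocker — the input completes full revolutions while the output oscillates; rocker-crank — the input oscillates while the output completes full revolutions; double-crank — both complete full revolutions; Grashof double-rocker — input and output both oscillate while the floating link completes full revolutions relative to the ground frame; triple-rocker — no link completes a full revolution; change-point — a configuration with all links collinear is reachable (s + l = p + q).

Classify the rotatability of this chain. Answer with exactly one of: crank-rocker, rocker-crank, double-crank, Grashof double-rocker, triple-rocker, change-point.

lengths: ground=8, input=12, coupler=3, output=2
sorted: s=2 (shortest), l=12 (longest), p+q=11
s + l = 14 vs p + q = 11
s + l > p + q → non-Grashof → no link fully rotates → triple-rocker

triple-rocker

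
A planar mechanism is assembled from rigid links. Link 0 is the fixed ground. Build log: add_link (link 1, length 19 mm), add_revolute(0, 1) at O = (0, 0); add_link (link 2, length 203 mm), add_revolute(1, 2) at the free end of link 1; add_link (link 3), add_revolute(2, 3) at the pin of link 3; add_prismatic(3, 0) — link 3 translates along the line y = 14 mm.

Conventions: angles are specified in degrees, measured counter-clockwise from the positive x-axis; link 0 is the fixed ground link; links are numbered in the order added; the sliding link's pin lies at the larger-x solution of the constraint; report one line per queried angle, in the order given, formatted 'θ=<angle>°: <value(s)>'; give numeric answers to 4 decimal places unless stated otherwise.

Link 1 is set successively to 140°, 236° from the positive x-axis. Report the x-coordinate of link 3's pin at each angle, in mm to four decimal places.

geometry: r = 19 mm, L = 203 mm, e = 14 mm
θ=140°: crank pin P = (r cos θ, r sin θ) = (-14.554844, 12.212965)
θ=140°: h = r sin θ − e = 12.212965 − 14 = -1.787035
θ=140°: x = r cos θ + √(L² − h²) = -14.554844 + 202.992134 = 188.437290
θ=236°: crank pin P = (r cos θ, r sin θ) = (-10.624665, -15.751714)
θ=236°: h = r sin θ − e = -15.751714 − 14 = -29.751714
θ=236°: x = r cos θ + √(L² − h²) = -10.624665 + 200.807957 = 190.183292

θ=140°: 188.4373
θ=236°: 190.1833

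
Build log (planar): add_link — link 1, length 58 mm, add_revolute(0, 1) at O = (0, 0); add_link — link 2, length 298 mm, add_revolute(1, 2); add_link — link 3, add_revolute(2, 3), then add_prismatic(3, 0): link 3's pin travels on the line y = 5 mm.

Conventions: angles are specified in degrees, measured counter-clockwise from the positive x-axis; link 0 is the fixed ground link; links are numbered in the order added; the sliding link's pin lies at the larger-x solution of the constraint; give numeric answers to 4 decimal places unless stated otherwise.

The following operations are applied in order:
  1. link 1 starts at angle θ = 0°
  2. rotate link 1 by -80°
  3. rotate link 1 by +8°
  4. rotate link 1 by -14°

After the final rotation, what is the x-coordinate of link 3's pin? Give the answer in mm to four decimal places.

geometry: r = 58 mm, L = 298 mm, e = 5 mm; θ starts at 0°
rotate link 1 by -80°: θ ← 0° -80° = -80°
rotate link 1 by +8°: θ ← -80° +8° = -72°
rotate link 1 by -14°: θ ← -72° -14° = -86°
crank pin P = (r cos θ, r sin θ) = (4.045875, -57.858715)
h = r sin θ − e = -57.858715 − 5 = -62.858715
x = r cos θ + √(L² − h²) = 4.045875 + 291.295008 = 295.340884

295.3409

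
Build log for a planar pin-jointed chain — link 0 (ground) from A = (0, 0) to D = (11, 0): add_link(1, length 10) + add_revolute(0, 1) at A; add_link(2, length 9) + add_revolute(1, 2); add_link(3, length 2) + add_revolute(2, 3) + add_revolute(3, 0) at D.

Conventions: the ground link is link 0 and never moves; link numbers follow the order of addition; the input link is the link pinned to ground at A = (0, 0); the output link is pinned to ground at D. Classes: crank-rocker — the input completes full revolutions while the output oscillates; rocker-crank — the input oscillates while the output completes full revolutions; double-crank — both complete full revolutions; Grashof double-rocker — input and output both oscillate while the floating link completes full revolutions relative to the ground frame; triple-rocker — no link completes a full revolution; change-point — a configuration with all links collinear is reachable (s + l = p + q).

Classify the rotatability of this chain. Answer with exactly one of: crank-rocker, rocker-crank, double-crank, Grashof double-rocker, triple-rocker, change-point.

lengths: ground=11, input=10, coupler=9, output=2
sorted: s=2 (shortest), l=11 (longest), p+q=19
s + l = 13 vs p + q = 19
s + l < p + q (Grashof) with shortest = output link → rocker-crank

rocker-crank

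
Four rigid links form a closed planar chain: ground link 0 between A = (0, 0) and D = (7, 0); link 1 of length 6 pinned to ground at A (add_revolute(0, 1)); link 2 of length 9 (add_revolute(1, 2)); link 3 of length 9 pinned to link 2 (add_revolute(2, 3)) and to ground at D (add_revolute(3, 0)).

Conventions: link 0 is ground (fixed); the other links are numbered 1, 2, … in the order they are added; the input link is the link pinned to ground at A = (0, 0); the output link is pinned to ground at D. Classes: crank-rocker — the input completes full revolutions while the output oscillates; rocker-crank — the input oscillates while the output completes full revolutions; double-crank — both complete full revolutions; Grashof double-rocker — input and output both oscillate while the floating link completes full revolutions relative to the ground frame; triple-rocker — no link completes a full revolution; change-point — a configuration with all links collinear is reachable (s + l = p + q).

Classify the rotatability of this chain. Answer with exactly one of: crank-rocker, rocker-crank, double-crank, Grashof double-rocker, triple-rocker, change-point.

lengths: ground=7, input=6, coupler=9, output=9
sorted: s=6 (shortest), l=9 (longest), p+q=16
s + l = 15 vs p + q = 16
s + l < p + q (Grashof) with shortest = input link → crank-rocker

crank-rocker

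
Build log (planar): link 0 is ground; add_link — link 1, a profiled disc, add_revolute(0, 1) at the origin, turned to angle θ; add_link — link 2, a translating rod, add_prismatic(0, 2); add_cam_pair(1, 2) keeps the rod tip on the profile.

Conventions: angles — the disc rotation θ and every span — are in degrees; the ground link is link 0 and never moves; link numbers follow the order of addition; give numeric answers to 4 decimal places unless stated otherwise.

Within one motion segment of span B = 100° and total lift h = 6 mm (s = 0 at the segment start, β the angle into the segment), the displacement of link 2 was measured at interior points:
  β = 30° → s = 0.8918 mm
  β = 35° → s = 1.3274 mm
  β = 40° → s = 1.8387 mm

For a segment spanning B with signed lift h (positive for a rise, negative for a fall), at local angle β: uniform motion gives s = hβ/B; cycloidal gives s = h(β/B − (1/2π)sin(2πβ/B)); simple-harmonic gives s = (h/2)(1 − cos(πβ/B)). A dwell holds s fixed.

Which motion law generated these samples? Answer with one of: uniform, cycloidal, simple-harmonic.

candidates at β/B = r: uniform s = h·r (linear in β); cycloidal s = h·(r − sin(2πr)/(2π)); simple-harmonic s = (h/2)(1 − cos(πr))
β=30°: printed 0.8918 | uniform 1.8000, cycloidal 0.8918, simple-harmonic 1.2366
β=35°: printed 1.3274 | uniform 2.1000, cycloidal 1.3274, simple-harmonic 1.6380
β=40°: printed 1.8387 | uniform 2.4000, cycloidal 1.8387, simple-harmonic 2.0729
only one law matches every sample → cycloidal

cycloidal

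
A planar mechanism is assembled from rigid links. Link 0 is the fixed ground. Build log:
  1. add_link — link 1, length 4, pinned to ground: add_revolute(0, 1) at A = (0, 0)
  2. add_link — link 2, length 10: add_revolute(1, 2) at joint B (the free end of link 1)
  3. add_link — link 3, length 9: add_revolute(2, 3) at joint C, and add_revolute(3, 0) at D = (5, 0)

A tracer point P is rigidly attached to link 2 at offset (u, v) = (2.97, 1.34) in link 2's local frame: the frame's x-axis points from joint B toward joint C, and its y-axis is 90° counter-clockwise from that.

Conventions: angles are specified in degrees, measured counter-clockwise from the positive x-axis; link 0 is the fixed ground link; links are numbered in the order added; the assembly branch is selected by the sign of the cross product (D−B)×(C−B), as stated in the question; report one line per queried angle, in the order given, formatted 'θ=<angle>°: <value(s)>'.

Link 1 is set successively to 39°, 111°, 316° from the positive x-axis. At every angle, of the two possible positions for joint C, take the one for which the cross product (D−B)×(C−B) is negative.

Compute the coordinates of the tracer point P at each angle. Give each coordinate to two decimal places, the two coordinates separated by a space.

A=(0,0), D=(5.00,0)
θ=39°: B = A + 4.00·(cos39°, sin39°) = (3.1086, 2.5173)
θ=39°: |BD| = 3.1487
θ=39°: circle(B,10.00) ∩ circle(D,9.00): a=4.5915, h=8.8836
θ=39°:   candidates: C₊=(12.9689,4.1829) cross=27.972; C₋=(-1.2355,-6.4899) cross=-27.972
θ=39°:   branch - wants cross < 0 → take C=(-1.2355,-6.4899) (cross=-27.972)
θ=39°: ex = (C−B)/|BC| = (-0.4344,-0.9007); ey = (0.9007,-0.4344)
θ=39°: P = B + 2.97·ex + 1.34·ey = (3.0253,-0.7400)
θ=111°: B = A + 4.00·(cos111°, sin111°) = (-1.4335, 3.7343)
θ=111°: |BD| = 7.4387
θ=111°: circle(B,10.00) ∩ circle(D,9.00): a=4.9965, h=8.6623
θ=111°:   candidates: C₊=(7.2363,8.7177) cross=64.436; C₋=(-1.4608,-6.2656) cross=-64.436
θ=111°:   branch - wants cross < 0 → take C=(-1.4608,-6.2656) (cross=-64.436)
θ=111°: ex = (C−B)/|BC| = (-0.0027,-1.0000); ey = (1.0000,-0.0027)
θ=111°: P = B + 2.97·ex + 1.34·ey = (-0.1016,0.7607)
θ=316°: B = A + 4.00·(cos316°, sin316°) = (2.8774, -2.7786)
θ=316°: |BD| = 3.4966
θ=316°: circle(B,10.00) ∩ circle(D,9.00): a=4.4652, h=8.9477
θ=316°:   candidates: C₊=(-1.5224,6.2015) cross=31.287; C₋=(12.6984,-4.6621) cross=-31.287
θ=316°:   branch - wants cross < 0 → take C=(12.6984,-4.6621) (cross=-31.287)
θ=316°: ex = (C−B)/|BC| = (0.9821,-0.1883); ey = (0.1883,0.9821)
θ=316°: P = B + 2.97·ex + 1.34·ey = (6.0466,-2.0220)

θ=39°: 3.03 -0.74
θ=111°: -0.10 0.76
θ=316°: 6.05 -2.02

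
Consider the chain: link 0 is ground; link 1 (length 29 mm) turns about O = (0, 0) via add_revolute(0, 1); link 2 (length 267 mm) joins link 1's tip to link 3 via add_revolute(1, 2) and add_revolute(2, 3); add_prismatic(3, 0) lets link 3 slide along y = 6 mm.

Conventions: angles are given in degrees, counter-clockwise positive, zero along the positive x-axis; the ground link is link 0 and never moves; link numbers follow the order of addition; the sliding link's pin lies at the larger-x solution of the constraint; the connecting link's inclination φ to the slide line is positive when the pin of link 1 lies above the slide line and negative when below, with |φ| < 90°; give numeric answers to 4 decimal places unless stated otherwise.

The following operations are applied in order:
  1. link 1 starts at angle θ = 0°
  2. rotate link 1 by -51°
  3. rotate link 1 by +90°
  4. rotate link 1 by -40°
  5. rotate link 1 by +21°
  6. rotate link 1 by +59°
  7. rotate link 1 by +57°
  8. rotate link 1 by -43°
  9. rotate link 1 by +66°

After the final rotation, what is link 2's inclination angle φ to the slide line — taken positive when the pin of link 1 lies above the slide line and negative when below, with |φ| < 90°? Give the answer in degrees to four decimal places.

geometry: r = 29 mm, L = 267 mm, e = 6 mm; θ starts at 0°
rotate link 1 by -51°: θ ← 0° -51° = -51°
rotate link 1 by +90°: θ ← -51° +90° = 39°
rotate link 1 by -40°: θ ← 39° -40° = -1°
rotate link 1 by +21°: θ ← -1° +21° = 20°
rotate link 1 by +59°: θ ← 20° +59° = 79°
rotate link 1 by +57°: θ ← 79° +57° = 136°
rotate link 1 by -43°: θ ← 136° -43° = 93°
rotate link 1 by +66°: θ ← 93° +66° = 159°
h = r sin θ − e = 10.392671 − 6 = 4.392671
sin φ = h / L = 4.392671 / 267 = 0.01645195
φ = arcsin(0.01645195) = 0.942670°

0.9427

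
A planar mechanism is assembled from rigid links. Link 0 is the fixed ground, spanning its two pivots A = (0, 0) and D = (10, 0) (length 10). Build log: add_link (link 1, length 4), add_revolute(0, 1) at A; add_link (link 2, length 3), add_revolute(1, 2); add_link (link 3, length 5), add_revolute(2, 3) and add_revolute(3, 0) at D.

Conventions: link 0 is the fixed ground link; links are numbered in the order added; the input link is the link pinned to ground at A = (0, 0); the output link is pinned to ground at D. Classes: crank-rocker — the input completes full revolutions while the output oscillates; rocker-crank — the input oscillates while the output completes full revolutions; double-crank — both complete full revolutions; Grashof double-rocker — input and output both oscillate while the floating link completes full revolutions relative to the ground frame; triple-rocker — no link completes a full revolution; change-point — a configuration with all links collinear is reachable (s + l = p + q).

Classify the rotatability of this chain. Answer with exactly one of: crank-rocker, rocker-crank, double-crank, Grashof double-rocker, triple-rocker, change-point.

lengths: ground=10, input=4, coupler=3, output=5
sorted: s=3 (shortest), l=10 (longest), p+q=9
s + l = 13 vs p + q = 9
s + l > p + q → non-Grashof → no link fully rotates → triple-rocker

triple-rocker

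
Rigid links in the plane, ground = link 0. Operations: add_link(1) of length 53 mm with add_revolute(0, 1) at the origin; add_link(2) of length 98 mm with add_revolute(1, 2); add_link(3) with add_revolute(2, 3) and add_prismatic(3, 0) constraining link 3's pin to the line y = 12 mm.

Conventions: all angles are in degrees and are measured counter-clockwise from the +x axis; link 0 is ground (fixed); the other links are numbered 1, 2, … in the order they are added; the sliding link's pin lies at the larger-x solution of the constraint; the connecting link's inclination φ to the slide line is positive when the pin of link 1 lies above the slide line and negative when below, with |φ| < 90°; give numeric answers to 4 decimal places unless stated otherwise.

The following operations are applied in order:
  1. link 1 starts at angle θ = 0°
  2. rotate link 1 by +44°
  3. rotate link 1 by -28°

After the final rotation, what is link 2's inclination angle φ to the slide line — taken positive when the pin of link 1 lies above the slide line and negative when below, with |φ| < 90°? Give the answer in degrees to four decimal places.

geometry: r = 53 mm, L = 98 mm, e = 12 mm; θ starts at 0°
rotate link 1 by +44°: θ ← 0° +44° = 44°
rotate link 1 by -28°: θ ← 44° -28° = 16°
h = r sin θ − e = 14.608780 − 12 = 2.608780
sin φ = h / L = 2.608780 / 98 = 0.02662020
φ = arcsin(0.02662020) = 1.525405°

1.5254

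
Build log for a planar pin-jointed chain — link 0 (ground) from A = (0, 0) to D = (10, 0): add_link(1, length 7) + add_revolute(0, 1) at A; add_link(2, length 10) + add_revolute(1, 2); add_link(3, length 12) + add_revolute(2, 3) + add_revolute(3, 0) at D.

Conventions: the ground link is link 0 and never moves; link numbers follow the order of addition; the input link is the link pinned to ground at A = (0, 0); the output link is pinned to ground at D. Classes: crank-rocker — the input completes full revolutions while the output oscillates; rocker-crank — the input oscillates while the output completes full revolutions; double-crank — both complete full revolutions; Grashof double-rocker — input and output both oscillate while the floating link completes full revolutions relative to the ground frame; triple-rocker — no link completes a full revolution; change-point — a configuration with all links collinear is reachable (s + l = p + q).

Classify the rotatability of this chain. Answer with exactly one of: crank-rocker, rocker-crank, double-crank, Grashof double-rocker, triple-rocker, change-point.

lengths: ground=10, input=7, coupler=10, output=12
sorted: s=7 (shortest), l=12 (longest), p+q=20
s + l = 19 vs p + q = 20
s + l < p + q (Grashof) with shortest = input link → crank-rocker

crank-rocker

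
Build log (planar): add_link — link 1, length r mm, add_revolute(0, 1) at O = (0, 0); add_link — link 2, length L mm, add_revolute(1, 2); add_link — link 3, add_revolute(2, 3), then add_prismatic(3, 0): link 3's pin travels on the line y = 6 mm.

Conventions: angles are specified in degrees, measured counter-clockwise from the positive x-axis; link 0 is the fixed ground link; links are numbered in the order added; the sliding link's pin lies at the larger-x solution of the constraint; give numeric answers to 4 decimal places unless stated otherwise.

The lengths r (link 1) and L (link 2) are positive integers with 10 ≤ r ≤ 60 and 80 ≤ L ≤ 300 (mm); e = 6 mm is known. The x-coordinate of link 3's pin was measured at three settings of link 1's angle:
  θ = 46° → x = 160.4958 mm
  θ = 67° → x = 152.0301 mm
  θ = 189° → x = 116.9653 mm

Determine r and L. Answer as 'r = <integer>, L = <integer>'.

constraint per measurement: (x − r cos θ)² + (r sin θ − e)² = L²
subtracting the θ₁ and θ₂ equations cancels the r² and L² terms:
r = (x₁² − x₂²) / (2[(x₁cos θ₁ + e sin θ₁) − (x₂cos θ₂ + e sin θ₂)]) = 26.0000 → r = 26
L² = (x₁ − r cos θ₁)² + (r sin θ₁ − e)² = 20449.0008 → L = 143.0000 → L = 143
check at θ₃=189°: x = 116.9653 (printed 116.9653) ✓

r = 26, L = 143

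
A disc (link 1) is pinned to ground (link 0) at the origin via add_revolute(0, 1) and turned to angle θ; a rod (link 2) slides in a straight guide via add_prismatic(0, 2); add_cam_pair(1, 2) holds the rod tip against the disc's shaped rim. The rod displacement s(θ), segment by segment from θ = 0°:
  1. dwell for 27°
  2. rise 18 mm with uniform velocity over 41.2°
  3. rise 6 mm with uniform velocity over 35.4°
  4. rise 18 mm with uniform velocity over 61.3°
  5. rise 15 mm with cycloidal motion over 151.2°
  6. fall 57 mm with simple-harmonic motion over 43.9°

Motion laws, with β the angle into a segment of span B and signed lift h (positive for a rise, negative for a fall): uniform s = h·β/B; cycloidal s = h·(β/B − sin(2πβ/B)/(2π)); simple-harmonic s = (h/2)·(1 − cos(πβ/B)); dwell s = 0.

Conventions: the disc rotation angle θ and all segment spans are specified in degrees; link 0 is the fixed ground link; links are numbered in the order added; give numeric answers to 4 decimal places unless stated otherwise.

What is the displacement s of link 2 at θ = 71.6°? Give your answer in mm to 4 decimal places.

segment 1 (0° to 27°, dwell): s unchanged at 0.0000
segment 2 (27° to 68.2°, uniform, h = 18) is passed completely: s = 0.0000 + (18) = 18.0000
θ = 71.6° falls in segment 3 (68.2° to 103.6°, uniform, h = 6): β = 71.6 − 68.2 = 3.4°, B = 35.4°; Δs = 6·3.4/35.4 = 0.5763; s = 18.0000 + 0.5763 = 18.5763

18.5763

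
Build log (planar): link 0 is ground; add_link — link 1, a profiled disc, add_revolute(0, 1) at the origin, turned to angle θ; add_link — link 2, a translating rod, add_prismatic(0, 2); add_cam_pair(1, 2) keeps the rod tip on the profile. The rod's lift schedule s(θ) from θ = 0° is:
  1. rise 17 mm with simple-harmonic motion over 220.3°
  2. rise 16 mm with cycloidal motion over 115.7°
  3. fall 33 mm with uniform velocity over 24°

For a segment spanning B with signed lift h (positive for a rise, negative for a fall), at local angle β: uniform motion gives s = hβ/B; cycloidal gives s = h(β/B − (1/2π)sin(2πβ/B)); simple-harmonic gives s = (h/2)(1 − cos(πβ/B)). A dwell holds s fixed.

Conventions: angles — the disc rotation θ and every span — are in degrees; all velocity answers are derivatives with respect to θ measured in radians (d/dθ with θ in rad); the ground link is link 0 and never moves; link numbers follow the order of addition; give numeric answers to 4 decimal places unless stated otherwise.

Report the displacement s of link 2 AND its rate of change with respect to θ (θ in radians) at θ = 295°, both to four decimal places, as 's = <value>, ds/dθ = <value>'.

seg 1 [0°–220.3°] simple-harmonic, h=17: full span → s += 17 → s = 17.0000
seg 2 [220.3°–336°] cycloidal, h=16: θ=295° here. β=74.7, B=115.7. 16·(0.6456 − sin(2π·0.6456)/(2π)) = 12.3485 → s = 29.3485
velocity in seg [220.3°–336°] (cycloidal), θ in radians: β = 74.7° = 1.3038 rad, B = 115.7° = 2.0193 rad; ds/dθ = (h/B)(1 − cos(2πβ/B)) = (16/2.0193)(1 − cos(2π·0.6456)) = 12.754611 mm/rad

s = 29.3485, ds/dθ = 12.7546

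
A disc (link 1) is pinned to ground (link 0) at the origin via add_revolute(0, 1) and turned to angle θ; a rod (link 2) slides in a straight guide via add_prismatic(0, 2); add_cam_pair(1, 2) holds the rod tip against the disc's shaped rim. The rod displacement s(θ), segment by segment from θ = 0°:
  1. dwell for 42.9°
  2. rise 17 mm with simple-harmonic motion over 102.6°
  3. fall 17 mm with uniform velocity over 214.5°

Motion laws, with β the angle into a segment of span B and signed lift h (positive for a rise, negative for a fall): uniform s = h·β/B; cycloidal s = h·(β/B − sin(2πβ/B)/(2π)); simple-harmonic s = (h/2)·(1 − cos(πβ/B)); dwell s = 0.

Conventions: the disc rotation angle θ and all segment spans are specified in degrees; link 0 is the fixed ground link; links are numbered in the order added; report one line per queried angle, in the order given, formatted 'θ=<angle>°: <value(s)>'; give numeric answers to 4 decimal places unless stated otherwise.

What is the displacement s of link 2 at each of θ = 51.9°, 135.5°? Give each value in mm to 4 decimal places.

segment 1 (0° to 42.9°, dwell): s unchanged at 0.0000
θ = 51.9° falls in segment 2 (42.9° to 145.5°, simple-harmonic, h = 17): β = 51.9 − 42.9 = 9°, B = 102.6°; Δs = 17/2·(1 − cos(π·0.0877)) = 0.3207; s = 0.0000 + 0.3207 = 0.3207
θ = 135.5° falls in segment 2 (42.9° to 145.5°, simple-harmonic, h = 17): β = 135.5 − 42.9 = 92.6°, B = 102.6°; Δs = 17/2·(1 − cos(π·0.9025)) = 16.6046; s = 0.0000 + 16.6046 = 16.6046

θ=51.9°: 0.3207
θ=135.5°: 16.6046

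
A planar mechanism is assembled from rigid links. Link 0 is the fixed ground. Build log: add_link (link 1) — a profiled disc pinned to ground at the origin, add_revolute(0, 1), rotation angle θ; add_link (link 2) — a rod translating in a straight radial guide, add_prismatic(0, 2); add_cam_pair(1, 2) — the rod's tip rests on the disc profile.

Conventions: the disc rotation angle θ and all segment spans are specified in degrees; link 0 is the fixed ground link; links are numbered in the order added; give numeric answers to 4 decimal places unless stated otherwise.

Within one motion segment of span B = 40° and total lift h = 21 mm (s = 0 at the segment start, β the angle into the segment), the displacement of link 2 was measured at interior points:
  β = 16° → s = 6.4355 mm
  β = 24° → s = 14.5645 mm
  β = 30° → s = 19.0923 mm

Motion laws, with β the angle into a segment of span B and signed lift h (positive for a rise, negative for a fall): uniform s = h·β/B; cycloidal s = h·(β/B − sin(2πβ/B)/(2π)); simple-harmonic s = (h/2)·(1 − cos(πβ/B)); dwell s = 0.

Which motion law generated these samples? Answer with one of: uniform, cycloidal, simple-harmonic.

candidates at β/B = r: uniform s = h·r (linear in β); cycloidal s = h·(r − sin(2πr)/(2π)); simple-harmonic s = (h/2)(1 − cos(πr))
β=16°: printed 6.4355 | uniform 8.4000, cycloidal 6.4355, simple-harmonic 7.2553
β=24°: printed 14.5645 | uniform 12.6000, cycloidal 14.5645, simple-harmonic 13.7447
β=30°: printed 19.0923 | uniform 15.7500, cycloidal 19.0923, simple-harmonic 17.9246
only one law matches every sample → cycloidal

cycloidal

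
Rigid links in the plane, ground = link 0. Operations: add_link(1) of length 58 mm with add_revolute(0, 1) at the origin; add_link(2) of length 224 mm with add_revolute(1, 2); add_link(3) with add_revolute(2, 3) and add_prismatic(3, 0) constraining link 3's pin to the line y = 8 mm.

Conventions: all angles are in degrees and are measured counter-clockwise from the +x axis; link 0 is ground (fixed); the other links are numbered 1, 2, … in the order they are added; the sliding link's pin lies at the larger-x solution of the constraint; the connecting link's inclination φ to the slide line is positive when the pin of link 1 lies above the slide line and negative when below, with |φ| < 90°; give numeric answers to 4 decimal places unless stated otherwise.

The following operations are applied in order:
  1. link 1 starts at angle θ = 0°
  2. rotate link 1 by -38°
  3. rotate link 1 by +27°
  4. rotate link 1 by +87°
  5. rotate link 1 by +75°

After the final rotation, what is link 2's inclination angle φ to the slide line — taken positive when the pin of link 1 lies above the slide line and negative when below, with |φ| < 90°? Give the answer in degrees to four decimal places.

geometry: r = 58 mm, L = 224 mm, e = 8 mm; θ starts at 0°
rotate link 1 by -38°: θ ← 0° -38° = -38°
rotate link 1 by +27°: θ ← -38° +27° = -11°
rotate link 1 by +87°: θ ← -11° +87° = 76°
rotate link 1 by +75°: θ ← 76° +75° = 151°
h = r sin θ − e = 28.118958 − 8 = 20.118958
sin φ = h / L = 20.118958 / 224 = 0.08981678
φ = arcsin(0.08981678) = 5.153066°

5.1531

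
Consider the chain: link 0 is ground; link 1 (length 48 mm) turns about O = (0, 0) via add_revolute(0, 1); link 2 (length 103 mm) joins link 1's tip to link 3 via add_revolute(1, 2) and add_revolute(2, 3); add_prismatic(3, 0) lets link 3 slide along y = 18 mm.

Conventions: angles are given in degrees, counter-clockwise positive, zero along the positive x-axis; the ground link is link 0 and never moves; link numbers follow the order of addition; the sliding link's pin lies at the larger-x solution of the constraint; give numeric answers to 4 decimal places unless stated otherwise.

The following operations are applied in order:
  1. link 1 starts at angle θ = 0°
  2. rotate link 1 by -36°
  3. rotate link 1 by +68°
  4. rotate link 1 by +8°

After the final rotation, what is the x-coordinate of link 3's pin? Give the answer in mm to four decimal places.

geometry: r = 48 mm, L = 103 mm, e = 18 mm; θ starts at 0°
rotate link 1 by -36°: θ ← 0° -36° = -36°
rotate link 1 by +68°: θ ← -36° +68° = 32°
rotate link 1 by +8°: θ ← 32° +8° = 40°
crank pin P = (r cos θ, r sin θ) = (36.770133, 30.853805)
h = r sin θ − e = 30.853805 − 18 = 12.853805
x = r cos θ + √(L² − h²) = 36.770133 + 102.194812 = 138.964946

138.9649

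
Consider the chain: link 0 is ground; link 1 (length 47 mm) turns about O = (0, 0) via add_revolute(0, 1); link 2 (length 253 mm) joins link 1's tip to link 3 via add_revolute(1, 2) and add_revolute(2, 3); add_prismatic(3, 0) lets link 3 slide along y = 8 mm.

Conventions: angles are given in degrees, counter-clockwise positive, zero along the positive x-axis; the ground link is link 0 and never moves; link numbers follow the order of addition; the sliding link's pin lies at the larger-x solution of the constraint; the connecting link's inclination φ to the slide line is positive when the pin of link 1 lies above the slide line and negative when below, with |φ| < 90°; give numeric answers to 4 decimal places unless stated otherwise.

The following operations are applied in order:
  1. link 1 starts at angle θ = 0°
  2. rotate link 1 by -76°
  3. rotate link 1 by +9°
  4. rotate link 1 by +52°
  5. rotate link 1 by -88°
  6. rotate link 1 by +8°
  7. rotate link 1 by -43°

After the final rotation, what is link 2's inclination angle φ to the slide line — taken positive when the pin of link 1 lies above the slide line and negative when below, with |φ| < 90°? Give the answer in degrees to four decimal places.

geometry: r = 47 mm, L = 253 mm, e = 8 mm; θ starts at 0°
rotate link 1 by -76°: θ ← 0° -76° = -76°
rotate link 1 by +9°: θ ← -76° +9° = -67°
rotate link 1 by +52°: θ ← -67° +52° = -15°
rotate link 1 by -88°: θ ← -15° -88° = -103°
rotate link 1 by +8°: θ ← -103° +8° = -95°
rotate link 1 by -43°: θ ← -95° -43° = -138°
h = r sin θ − e = -31.449138 − 8 = -39.449138
sin φ = h / L = -39.449138 / 253 = -0.15592545
φ = arcsin(-0.15592545) = -8.970473°

-8.9705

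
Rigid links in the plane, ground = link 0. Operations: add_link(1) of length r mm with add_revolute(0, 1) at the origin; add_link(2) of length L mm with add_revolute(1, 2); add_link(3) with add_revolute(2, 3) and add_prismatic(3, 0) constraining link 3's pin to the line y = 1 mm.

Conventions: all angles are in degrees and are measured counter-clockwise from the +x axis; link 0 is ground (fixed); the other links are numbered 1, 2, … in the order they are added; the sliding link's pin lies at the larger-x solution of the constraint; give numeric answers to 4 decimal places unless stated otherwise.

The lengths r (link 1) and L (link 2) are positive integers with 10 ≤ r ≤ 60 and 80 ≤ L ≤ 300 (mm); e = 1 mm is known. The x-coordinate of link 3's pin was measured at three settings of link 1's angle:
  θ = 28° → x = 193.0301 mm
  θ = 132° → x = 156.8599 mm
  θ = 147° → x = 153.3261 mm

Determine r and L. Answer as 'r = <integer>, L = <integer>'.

constraint per measurement: (x − r cos θ)² + (r sin θ − e)² = L²
subtracting the θ₁ and θ₂ equations cancels the r² and L² terms:
r = (x₁² − x₂²) / (2[(x₁cos θ₁ + e sin θ₁) − (x₂cos θ₂ + e sin θ₂)]) = 23.0000 → r = 23
L² = (x₁ − r cos θ₁)² + (r sin θ₁ − e)² = 29928.9926 → L = 173.0000 → L = 173
check at θ₃=147°: x = 153.3261 (printed 153.3261) ✓

r = 23, L = 173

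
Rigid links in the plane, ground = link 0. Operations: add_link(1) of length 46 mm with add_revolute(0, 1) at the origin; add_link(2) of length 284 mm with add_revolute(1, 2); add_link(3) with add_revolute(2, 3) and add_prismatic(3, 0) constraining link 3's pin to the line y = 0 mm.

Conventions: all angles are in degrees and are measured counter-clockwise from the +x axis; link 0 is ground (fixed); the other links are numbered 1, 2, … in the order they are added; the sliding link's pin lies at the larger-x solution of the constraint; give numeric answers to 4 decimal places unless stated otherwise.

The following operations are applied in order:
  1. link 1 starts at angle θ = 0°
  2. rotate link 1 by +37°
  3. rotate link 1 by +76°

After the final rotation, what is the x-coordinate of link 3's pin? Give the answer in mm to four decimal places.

geometry: r = 46 mm, L = 284 mm, e = 0 mm; θ starts at 0°
rotate link 1 by +37°: θ ← 0° +37° = 37°
rotate link 1 by +76°: θ ← 37° +76° = 113°
crank pin P = (r cos θ, r sin θ) = (-17.973632, 42.343223)
h = r sin θ − e = 42.343223 − 0 = 42.343223
x = r cos θ + √(L² − h²) = -17.973632 + 280.825660 = 262.852028

262.8520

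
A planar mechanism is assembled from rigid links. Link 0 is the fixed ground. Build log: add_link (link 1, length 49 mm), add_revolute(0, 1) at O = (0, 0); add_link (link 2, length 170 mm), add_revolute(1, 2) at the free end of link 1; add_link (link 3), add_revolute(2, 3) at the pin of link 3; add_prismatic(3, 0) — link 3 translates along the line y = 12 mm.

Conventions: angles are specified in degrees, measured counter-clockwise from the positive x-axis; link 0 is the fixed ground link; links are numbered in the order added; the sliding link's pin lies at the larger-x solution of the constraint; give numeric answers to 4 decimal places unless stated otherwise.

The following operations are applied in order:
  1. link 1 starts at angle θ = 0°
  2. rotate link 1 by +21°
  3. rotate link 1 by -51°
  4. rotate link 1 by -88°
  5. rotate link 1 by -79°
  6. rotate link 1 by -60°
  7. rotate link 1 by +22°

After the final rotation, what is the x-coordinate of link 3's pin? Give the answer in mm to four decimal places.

geometry: r = 49 mm, L = 170 mm, e = 12 mm; θ starts at 0°
rotate link 1 by +21°: θ ← 0° +21° = 21°
rotate link 1 by -51°: θ ← 21° -51° = -30°
rotate link 1 by -88°: θ ← -30° -88° = -118°
rotate link 1 by -79°: θ ← -118° -79° = -197°
rotate link 1 by -60°: θ ← -197° -60° = -257°
rotate link 1 by +22°: θ ← -257° +22° = -235°
crank pin P = (r cos θ, r sin θ) = (-28.105245, 40.138450)
h = r sin θ − e = 40.138450 − 12 = 28.138450
x = r cos θ + √(L² − h²) = -28.105245 + 167.655085 = 139.549840

139.5498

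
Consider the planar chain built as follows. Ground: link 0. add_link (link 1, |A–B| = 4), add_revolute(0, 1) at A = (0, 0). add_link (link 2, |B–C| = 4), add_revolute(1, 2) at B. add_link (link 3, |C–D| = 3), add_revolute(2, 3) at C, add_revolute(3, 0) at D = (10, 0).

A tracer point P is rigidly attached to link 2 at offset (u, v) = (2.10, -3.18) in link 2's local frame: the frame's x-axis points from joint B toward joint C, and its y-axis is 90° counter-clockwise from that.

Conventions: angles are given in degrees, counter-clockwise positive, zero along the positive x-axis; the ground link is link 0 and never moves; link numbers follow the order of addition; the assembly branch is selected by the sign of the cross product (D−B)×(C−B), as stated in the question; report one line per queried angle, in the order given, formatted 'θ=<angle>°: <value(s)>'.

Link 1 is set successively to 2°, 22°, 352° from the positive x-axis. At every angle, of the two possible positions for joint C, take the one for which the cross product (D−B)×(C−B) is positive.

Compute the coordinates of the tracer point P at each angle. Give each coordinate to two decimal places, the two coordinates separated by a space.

A=(0,0), D=(10.00,0)
θ=2°: B = A + 4.00·(cos2°, sin2°) = (3.9976, 0.1396)
θ=2°: |BD| = 6.0041
θ=2°: circle(B,4.00) ∩ circle(D,3.00): a=3.5850, h=1.7743
θ=2°:   candidates: C₊=(7.6228,1.8300) cross=10.653; C₋=(7.5403,-1.7175) cross=-10.653
θ=2°:   branch + wants cross > 0 → take C=(7.6228,1.8300) (cross=10.653)
θ=2°: ex = (C−B)/|BC| = (0.9063,0.4226); ey = (-0.4226,0.9063)
θ=2°: P = B + 2.10·ex + -3.18·ey = (7.2447,-1.8550)
θ=22°: B = A + 4.00·(cos22°, sin22°) = (3.7087, 1.4984)
θ=22°: |BD| = 6.4672
θ=22°: circle(B,4.00) ∩ circle(D,3.00): a=3.7748, h=1.3232
θ=22°:   candidates: C₊=(7.6874,1.9110) cross=8.557; C₋=(7.0743,-0.6633) cross=-8.557
θ=22°:   branch + wants cross > 0 → take C=(7.6874,1.9110) (cross=8.557)
θ=22°: ex = (C−B)/|BC| = (0.9947,0.1031); ey = (-0.1031,0.9947)
θ=22°: P = B + 2.10·ex + -3.18·ey = (6.1255,-1.4480)
θ=352°: B = A + 4.00·(cos352°, sin352°) = (3.9611, -0.5567)
θ=352°: |BD| = 6.0645
θ=352°: circle(B,4.00) ∩ circle(D,3.00): a=3.6094, h=1.7240
θ=352°:   candidates: C₊=(7.3970,1.4914) cross=10.455; C₋=(7.7135,-1.9421) cross=-10.455
θ=352°:   branch + wants cross > 0 → take C=(7.3970,1.4914) (cross=10.455)
θ=352°: ex = (C−B)/|BC| = (0.8590,0.5120); ey = (-0.5120,0.8590)
θ=352°: P = B + 2.10·ex + -3.18·ey = (7.3931,-2.2130)

θ=2°: 7.24 -1.86
θ=22°: 6.13 -1.45
θ=352°: 7.39 -2.21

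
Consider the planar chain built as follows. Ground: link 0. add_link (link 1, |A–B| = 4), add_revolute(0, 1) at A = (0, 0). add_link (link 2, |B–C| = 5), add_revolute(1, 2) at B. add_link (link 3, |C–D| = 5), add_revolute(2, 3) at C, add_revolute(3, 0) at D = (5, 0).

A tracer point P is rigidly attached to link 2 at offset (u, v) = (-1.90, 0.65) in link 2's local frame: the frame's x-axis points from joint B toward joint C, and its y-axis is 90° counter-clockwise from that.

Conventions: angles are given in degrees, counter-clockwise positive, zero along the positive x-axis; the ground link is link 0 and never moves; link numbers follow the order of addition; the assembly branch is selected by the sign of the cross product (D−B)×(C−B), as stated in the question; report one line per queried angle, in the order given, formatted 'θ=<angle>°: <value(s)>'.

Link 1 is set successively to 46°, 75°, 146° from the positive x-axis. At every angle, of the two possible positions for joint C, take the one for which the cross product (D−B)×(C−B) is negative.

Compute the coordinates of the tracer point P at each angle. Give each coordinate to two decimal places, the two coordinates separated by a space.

A=(0,0), D=(5.00,0)
θ=46°: B = A + 4.00·(cos46°, sin46°) = (2.7786, 2.8774)
θ=46°: |BD| = 3.6351
θ=46°: circle(B,5.00) ∩ circle(D,5.00): a=1.8175, h=4.6580
θ=46°:   candidates: C₊=(7.5764,4.2851) cross=16.932; C₋=(0.2023,-1.4078) cross=-16.932
θ=46°:   branch - wants cross < 0 → take C=(0.2023,-1.4078) (cross=-16.932)
θ=46°: ex = (C−B)/|BC| = (-0.5153,-0.8570); ey = (0.8570,-0.5153)
θ=46°: P = B + -1.90·ex + 0.65·ey = (4.3147,4.1708)
θ=75°: B = A + 4.00·(cos75°, sin75°) = (1.0353, 3.8637)
θ=75°: |BD| = 5.5360
θ=75°: circle(B,5.00) ∩ circle(D,5.00): a=2.7680, h=4.1639
θ=75°:   candidates: C₊=(5.9237,4.9139) cross=23.051; C₋=(0.1115,-1.0502) cross=-23.051
θ=75°:   branch - wants cross < 0 → take C=(0.1115,-1.0502) (cross=-23.051)
θ=75°: ex = (C−B)/|BC| = (-0.1847,-0.9828); ey = (0.9828,-0.1847)
θ=75°: P = B + -1.90·ex + 0.65·ey = (2.0251,5.6109)
θ=146°: B = A + 4.00·(cos146°, sin146°) = (-3.3162, 2.2368)
θ=146°: |BD| = 8.6117
θ=146°: circle(B,5.00) ∩ circle(D,5.00): a=4.3059, h=2.5416
θ=146°:   candidates: C₊=(1.5021,3.5727) cross=21.887; C₋=(0.1818,-1.3360) cross=-21.887
θ=146°:   branch - wants cross < 0 → take C=(0.1818,-1.3360) (cross=-21.887)
θ=146°: ex = (C−B)/|BC| = (0.6996,-0.7145); ey = (0.7145,0.6996)
θ=146°: P = B + -1.90·ex + 0.65·ey = (-4.1809,4.0491)

θ=46°: 4.31 4.17
θ=75°: 2.03 5.61
θ=146°: -4.18 4.05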